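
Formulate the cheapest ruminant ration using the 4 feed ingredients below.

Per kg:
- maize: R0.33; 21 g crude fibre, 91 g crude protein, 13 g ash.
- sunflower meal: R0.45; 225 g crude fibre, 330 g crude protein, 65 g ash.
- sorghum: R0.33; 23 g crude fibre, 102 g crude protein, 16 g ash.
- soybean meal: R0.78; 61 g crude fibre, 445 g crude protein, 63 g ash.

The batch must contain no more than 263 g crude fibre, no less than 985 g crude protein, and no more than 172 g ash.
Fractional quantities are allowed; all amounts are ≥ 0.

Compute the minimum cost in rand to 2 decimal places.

R1.64

Let x1 = kg of maize, x2 = kg of sunflower meal, x3 = kg of sorghum, x4 = kg of soybean meal.
min 0.33x1 + 0.45x2 + 0.33x3 + 0.78x4 with:
  21x1 + 225x2 + 23x3 + 61x4 ≤ 263   (crude fibre)
  91x1 + 330x2 + 102x3 + 445x4 ≥ 985   (crude protein)
  13x1 + 65x2 + 16x3 + 63x4 ≤ 172   (ash)
  x1, x2, x3, x4 ≥ 0.
At the optimum only sunflower meal, soybean meal are positive (maize, sorghum = 0). Binding constraints: crude fibre and crude protein.
Solving gives x2 = 0.7119, x4 = 1.686.
Hence cost = 0.45·0.7119 + 0.78·1.686 = R1.6354.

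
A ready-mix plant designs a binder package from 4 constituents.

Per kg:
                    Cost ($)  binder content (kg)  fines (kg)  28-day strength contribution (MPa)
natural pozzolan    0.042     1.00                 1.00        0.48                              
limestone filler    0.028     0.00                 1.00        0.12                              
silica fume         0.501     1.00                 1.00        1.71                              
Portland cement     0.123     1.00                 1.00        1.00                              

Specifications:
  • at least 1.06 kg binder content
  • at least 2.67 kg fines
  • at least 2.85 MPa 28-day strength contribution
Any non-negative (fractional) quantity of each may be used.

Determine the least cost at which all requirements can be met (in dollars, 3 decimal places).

$0.249

Treat it as an LP. Let x1 = kg of natural pozzolan, x2 = kg of limestone filler, x3 = kg of silica fume, x4 = kg of Portland cement.
Minimize 0.042x1 + 0.028x2 + 0.501x3 + 0.123x4 s.t.:
  1x1 + 1x3 + 1x4 ≥ 1.06   (binder content)
  1x1 + 1x2 + 1x3 + 1x4 ≥ 2.67   (fines)
  0.48x1 + 0.12x2 + 1.71x3 + 1x4 ≥ 2.85   (28-day strength contribution)
  x1, x2, x3, x4 ≥ 0.
The minimum-cost mix takes nothing from limestone filler, silica fume, Portland cement — only natural pozzolan. The 28-day strength contribution requirement is met with equality.
So natural pozzolan = 5.938 kg.
Total cost: 0.042·5.938 = 0.24940.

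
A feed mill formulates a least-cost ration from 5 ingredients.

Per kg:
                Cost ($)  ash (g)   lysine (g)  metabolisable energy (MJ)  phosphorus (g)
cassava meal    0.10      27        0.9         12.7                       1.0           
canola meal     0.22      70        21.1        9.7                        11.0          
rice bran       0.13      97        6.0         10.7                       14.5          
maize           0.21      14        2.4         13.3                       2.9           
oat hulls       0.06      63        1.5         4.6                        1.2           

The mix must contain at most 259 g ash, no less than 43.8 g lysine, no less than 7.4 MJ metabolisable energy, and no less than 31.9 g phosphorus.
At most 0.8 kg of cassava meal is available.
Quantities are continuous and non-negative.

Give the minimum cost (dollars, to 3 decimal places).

$0.510

This is a linear program. Let x1 = kg of cassava meal, x2 = kg of canola meal, x3 = kg of rice bran, x4 = kg of maize, x5 = kg of oat hulls.
Minimise 0.1x1 + 0.22x2 + 0.13x3 + 0.21x4 + 0.06x5 with:
  27x1 + 70x2 + 97x3 + 14x4 + 63x5 ≤ 259   (ash)
  0.9x1 + 21.1x2 + 6x3 + 2.4x4 + 1.5x5 ≥ 43.8   (lysine)
  12.7x1 + 9.7x2 + 10.7x3 + 13.3x4 + 4.6x5 ≥ 7.4   (metabolisable energy)
  1x1 + 11x2 + 14.5x3 + 2.9x4 + 1.2x5 ≥ 31.9   (phosphorus)
  x1 ≤ 0.8
  x1, x2, x3, x4, x5 ≥ 0.
The optimal basis is {canola meal, rice bran}; cassava meal, maize, oat hulls drop out. Binding constraints: lysine and phosphorus.
So canola meal = 1.849 kg, rice bran = 0.7972 kg.
Total cost: 0.22·1.849 + 0.13·0.7972 = 0.51042.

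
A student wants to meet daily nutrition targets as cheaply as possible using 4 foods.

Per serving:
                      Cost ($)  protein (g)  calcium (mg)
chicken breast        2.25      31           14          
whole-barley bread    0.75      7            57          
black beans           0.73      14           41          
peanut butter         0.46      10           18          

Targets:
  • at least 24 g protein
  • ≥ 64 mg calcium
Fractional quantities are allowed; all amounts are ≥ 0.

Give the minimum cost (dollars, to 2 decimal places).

$1.22

Let x1 = servings of chicken breast, x2 = servings of whole-barley bread, x3 = servings of black beans, x4 = servings of peanut butter.
min 2.25x1 + 0.75x2 + 0.73x3 + 0.46x4 with:
  31x1 + 7x2 + 14x3 + 10x4 ≥ 24   (protein)
  14x1 + 57x2 + 41x3 + 18x4 ≥ 64   (calcium)
  x1, x2, x3, x4 ≥ 0.
At the optimum only black beans, peanut butter are positive (chicken breast, whole-barley bread = 0). There the protein and calcium constraints are tight.
Solving gives x3 = 1.316, x4 = 0.557.
Objective = 0.73·1.316 + 0.46·0.557 = 1.2169.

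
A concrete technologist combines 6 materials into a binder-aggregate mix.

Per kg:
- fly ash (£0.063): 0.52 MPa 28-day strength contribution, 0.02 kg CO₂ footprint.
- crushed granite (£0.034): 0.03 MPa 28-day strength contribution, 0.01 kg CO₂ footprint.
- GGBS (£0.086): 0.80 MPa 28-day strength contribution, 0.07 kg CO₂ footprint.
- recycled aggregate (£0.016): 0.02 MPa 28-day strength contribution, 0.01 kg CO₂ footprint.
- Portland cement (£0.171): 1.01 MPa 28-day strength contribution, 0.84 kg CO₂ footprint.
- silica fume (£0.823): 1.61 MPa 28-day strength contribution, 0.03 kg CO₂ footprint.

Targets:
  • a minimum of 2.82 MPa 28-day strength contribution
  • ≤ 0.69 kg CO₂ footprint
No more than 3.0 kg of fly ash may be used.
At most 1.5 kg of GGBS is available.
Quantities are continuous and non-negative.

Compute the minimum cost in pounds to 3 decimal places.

Let x1 = kg of fly ash, x2 = kg of crushed granite, x3 = kg of GGBS, x4 = kg of recycled aggregate, x5 = kg of Portland cement, x6 = kg of silica fume.
Minimize 0.063x1 + 0.034x2 + 0.086x3 + 0.016x4 + 0.171x5 + 0.823x6 subject to:
  0.52x1 + 0.03x2 + 0.8x3 + 0.02x4 + 1.01x5 + 1.61x6 ≥ 2.82   (28-day strength contribution)
  0.02x1 + 0.01x2 + 0.07x3 + 0.01x4 + 0.84x5 + 0.03x6 ≤ 0.69   (CO₂ footprint)
  x1 ≤ 3
  x3 ≤ 1.5
  x1, x2, x3, x4, x5, x6 ≥ 0.
The cheapest feasible vertex uses only fly ash, GGBS, Portland cement; crushed granite, recycled aggregate, silica fume are not used. Binding constraints: 28-day strength contribution, the fly ash cap, the GGBS cap.
Optimal quantities: fly ash = 3 kg, GGBS = 1.5 kg, Portland cement = 0.05941 kg.
Cost = 0.063·3 + 0.086·1.5 + 0.171·0.05941 = 0.32816.

£0.328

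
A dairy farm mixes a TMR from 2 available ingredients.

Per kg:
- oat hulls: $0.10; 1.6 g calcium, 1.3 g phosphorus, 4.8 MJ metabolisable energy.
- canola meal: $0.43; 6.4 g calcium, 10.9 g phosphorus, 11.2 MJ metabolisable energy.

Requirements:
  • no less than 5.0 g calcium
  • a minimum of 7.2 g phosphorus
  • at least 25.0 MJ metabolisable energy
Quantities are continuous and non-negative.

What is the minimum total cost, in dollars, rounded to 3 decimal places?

$0.532

Let x1 = kg of oat hulls, x2 = kg of canola meal.
Minimize 0.1x1 + 0.43x2 subject to:
  1.6x1 + 6.4x2 ≥ 5   (calcium)
  1.3x1 + 10.9x2 ≥ 7.2   (phosphorus)
  4.8x1 + 11.2x2 ≥ 25   (metabolisable energy)
  x1, x2 ≥ 0.
Both inputs are positive at the optimum. There the phosphorus and metabolisable energy constraints are tight.
Solving gives x1 = 5.081, x2 = 0.05456.
Total cost: 0.1·5.081 + 0.43·0.05456 = 0.53156.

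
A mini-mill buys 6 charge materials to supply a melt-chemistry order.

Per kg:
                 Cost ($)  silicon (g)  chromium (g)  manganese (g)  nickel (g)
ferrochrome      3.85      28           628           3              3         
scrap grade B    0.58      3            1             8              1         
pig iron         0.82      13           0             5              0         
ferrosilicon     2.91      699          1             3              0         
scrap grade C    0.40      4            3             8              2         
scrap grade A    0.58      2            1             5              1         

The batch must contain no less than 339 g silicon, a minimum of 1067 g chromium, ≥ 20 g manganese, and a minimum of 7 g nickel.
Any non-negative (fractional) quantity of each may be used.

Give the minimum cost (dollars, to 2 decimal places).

This is a linear program. Let x1 = kg of ferrochrome, x2 = kg of scrap grade B, x3 = kg of pig iron, x4 = kg of ferrosilicon, x5 = kg of scrap grade C, x6 = kg of scrap grade A.
Minimise 3.85x1 + 0.58x2 + 0.82x3 + 2.91x4 + 0.4x5 + 0.58x6 with:
  28x1 + 3x2 + 13x3 + 699x4 + 4x5 + 2x6 ≥ 339   (silicon)
  628x1 + 1x2 + 1x4 + 3x5 + 1x6 ≥ 1067   (chromium)
  3x1 + 8x2 + 5x3 + 3x4 + 8x5 + 5x6 ≥ 20   (manganese)
  3x1 + 1x2 + 2x5 + 1x6 ≥ 7   (nickel)
  x1, x2, x3, x4, x5, x6 ≥ 0.
The optimal basis is {ferrochrome, ferrosilicon, scrap grade C}; scrap grade B, pig iron, scrap grade A drop out. Binding constraints: silicon, chromium, manganese.
That vertex is x1 = 1.69, x4 = 0.4075, x5 = 1.713.
Objective = 3.85·1.69 + 2.91·0.4075 + 0.4·1.713 = 8.3775.

$8.38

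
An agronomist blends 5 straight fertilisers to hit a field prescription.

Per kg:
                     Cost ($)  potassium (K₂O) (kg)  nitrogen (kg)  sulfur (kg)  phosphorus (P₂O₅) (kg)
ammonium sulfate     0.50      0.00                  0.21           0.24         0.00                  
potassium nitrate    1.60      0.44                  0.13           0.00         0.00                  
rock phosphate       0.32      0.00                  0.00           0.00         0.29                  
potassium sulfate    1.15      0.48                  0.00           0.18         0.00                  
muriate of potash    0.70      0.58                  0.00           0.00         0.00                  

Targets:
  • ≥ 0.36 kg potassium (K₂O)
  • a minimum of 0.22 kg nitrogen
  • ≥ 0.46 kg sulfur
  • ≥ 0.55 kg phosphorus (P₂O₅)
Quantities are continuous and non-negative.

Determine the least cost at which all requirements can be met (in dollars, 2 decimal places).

Let x1 = kg of ammonium sulfate, x2 = kg of potassium nitrate, x3 = kg of rock phosphate, x4 = kg of potassium sulfate, x5 = kg of muriate of potash.
min 0.5x1 + 1.6x2 + 0.32x3 + 1.15x4 + 0.7x5 subject to:
  0.44x2 + 0.48x4 + 0.58x5 ≥ 0.36   (potassium (K₂O))
  0.21x1 + 0.13x2 ≥ 0.22   (nitrogen)
  0.24x1 + 0.18x4 ≥ 0.46   (sulfur)
  0.29x3 ≥ 0.55   (phosphorus (P₂O₅))
  x1, x2, x3, x4, x5 ≥ 0.
At the optimum only ammonium sulfate, rock phosphate, muriate of potash are positive (potassium nitrate, potassium sulfate = 0). There the potassium (K₂O), sulfur, phosphorus (P₂O₅) constraints are tight.
That vertex is x1 = 1.917, x3 = 1.897, x5 = 0.6207.
Objective = 0.5·1.917 + 0.32·1.897 + 0.7·0.6207 = 2.0000.

$2.00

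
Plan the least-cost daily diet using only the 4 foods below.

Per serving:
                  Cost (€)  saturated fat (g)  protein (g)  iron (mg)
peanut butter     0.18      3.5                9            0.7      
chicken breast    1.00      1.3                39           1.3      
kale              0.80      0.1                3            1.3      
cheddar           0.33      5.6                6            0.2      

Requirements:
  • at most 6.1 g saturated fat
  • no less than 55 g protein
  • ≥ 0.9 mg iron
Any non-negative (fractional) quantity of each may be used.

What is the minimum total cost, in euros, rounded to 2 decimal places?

€1.34

Set it up as a linear program. Let x1 = servings of peanut butter, x2 = servings of chicken breast, x3 = servings of kale, x4 = servings of cheddar.
Minimize 0.18x1 + 1x2 + 0.8x3 + 0.33x4 subject to:
  3.5x1 + 1.3x2 + 0.1x3 + 5.6x4 ≤ 6.1   (saturated fat)
  9x1 + 39x2 + 3x3 + 6x4 ≥ 55   (protein)
  0.7x1 + 1.3x2 + 1.3x3 + 0.2x4 ≥ 0.9   (iron)
  x1, x2, x3, x4 ≥ 0.
The optimal basis is {peanut butter, chicken breast}; kale, cheddar drop out. The saturated fat and protein requirements are met with equality.
Solving gives x1 = 1.333, x2 = 1.103.
Hence cost = 0.18·1.333 + 1·1.103 = €1.3429.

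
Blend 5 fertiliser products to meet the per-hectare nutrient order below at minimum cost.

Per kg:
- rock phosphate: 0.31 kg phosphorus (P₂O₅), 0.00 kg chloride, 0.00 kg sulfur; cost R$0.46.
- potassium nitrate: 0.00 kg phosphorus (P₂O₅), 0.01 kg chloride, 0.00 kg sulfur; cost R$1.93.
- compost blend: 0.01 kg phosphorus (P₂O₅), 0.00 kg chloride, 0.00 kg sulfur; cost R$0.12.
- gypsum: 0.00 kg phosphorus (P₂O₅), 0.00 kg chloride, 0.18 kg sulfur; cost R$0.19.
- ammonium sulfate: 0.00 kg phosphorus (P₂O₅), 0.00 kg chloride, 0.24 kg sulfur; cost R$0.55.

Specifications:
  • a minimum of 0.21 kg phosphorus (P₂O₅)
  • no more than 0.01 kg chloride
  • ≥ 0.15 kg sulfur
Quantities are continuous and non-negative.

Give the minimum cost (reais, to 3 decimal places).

Set it up as a linear program. Let x1 = kg of rock phosphate, x2 = kg of potassium nitrate, x3 = kg of compost blend, x4 = kg of gypsum, x5 = kg of ammonium sulfate.
Minimise 0.46x1 + 1.93x2 + 0.12x3 + 0.19x4 + 0.55x5 with:
  0.31x1 + 0.01x3 ≥ 0.21   (phosphorus (P₂O₅))
  0.01x2 ≤ 0.01   (chloride)
  0.18x4 + 0.24x5 ≥ 0.15   (sulfur)
  x1, x2, x3, x4, x5 ≥ 0.
At the optimum only rock phosphate, gypsum are positive (potassium nitrate, compost blend, ammonium sulfate = 0). The phosphorus (P₂O₅) and sulfur requirements are met with equality.
So rock phosphate = 0.6774 kg, gypsum = 0.8333 kg.
Total cost: 0.46·0.6774 + 0.19·0.8333 = 0.46993.

R$0.470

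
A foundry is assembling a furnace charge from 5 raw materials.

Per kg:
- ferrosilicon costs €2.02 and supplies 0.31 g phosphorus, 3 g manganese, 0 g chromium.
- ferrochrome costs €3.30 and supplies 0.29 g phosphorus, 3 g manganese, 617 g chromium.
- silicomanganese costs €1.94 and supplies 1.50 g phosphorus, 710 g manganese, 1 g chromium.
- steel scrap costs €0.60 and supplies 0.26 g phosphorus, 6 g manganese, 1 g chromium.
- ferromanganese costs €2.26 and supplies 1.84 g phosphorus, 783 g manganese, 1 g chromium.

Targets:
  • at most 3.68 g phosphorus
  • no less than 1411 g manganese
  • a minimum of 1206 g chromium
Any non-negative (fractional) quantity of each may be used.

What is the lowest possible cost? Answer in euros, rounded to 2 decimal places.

This is a linear program. Let x1 = kg of ferrosilicon, x2 = kg of ferrochrome, x3 = kg of silicomanganese, x4 = kg of steel scrap, x5 = kg of ferromanganese.
min 2.02x1 + 3.3x2 + 1.94x3 + 0.6x4 + 2.26x5 s.t.:
  0.31x1 + 0.29x2 + 1.5x3 + 0.26x4 + 1.84x5 ≤ 3.68   (phosphorus)
  3x1 + 3x2 + 710x3 + 6x4 + 783x5 ≥ 1411   (manganese)
  617x2 + 1x3 + 1x4 + 1x5 ≥ 1206   (chromium)
  x1, x2, x3, x4, x5 ≥ 0.
The minimum-cost mix takes nothing from ferrosilicon, steel scrap, ferromanganese — only ferrochrome, silicomanganese. There the manganese and chromium constraints are tight.
That vertex is x2 = 1.951, x3 = 1.979.
Cost = 3.3·1.951 + 1.94·1.979 = 10.2776.

€10.28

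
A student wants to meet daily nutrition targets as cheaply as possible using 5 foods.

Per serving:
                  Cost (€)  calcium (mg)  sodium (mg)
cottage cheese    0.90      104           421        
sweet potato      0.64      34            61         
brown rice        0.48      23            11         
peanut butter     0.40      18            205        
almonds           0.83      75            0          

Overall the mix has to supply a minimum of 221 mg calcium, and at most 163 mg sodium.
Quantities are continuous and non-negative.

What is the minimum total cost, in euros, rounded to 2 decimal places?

€2.35

Set it up as a linear program. Let x1 = servings of cottage cheese, x2 = servings of sweet potato, x3 = servings of brown rice, x4 = servings of peanut butter, x5 = servings of almonds.
min 0.9x1 + 0.64x2 + 0.48x3 + 0.4x4 + 0.83x5 with:
  104x1 + 34x2 + 23x3 + 18x4 + 75x5 ≥ 221   (calcium)
  421x1 + 61x2 + 11x3 + 205x4 ≤ 163   (sodium)
  x1, x2, x3, x4, x5 ≥ 0.
The optimal basis is {cottage cheese, almonds}; sweet potato, brown rice, peanut butter drop out. There the calcium and sodium constraints are tight.
Solving gives x1 = 0.3872, x5 = 2.41.
Hence cost = 0.9·0.3872 + 0.83·2.41 = €2.3488.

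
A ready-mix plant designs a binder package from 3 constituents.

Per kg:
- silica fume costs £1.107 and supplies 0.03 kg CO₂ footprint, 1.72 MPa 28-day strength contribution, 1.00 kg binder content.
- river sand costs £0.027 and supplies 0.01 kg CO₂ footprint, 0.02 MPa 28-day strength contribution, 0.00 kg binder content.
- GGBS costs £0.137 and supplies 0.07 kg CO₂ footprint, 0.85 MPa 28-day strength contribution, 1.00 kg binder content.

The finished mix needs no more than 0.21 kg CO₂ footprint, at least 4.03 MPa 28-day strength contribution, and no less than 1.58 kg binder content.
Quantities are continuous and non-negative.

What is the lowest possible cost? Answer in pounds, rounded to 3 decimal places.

£1.555

Let x1 = kg of silica fume, x2 = kg of river sand, x3 = kg of GGBS.
min 1.107x1 + 0.027x2 + 0.137x3 s.t.:
  0.03x1 + 0.01x2 + 0.07x3 ≤ 0.21   (CO₂ footprint)
  1.72x1 + 0.02x2 + 0.85x3 ≥ 4.03   (28-day strength contribution)
  1x1 + 1x3 ≥ 1.58   (binder content)
  x1, x2, x3 ≥ 0.
The cheapest feasible vertex uses only silica fume, GGBS; river sand is not used. Binding constraints: CO₂ footprint and 28-day strength contribution.
So silica fume = 1.0917 kg, GGBS = 2.5321 kg.
Hence cost = 1.107·1.0917 + 0.137·2.5321 = £1.55541.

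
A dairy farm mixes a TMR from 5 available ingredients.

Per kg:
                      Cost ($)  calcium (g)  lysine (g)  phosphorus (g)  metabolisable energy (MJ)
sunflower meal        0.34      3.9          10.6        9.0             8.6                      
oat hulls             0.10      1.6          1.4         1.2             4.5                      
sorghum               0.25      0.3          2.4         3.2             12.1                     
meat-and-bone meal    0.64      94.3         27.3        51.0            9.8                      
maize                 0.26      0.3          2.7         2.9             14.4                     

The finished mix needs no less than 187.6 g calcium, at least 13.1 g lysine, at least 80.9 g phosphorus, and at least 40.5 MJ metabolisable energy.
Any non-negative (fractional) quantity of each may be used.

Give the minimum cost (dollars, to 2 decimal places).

$1.65

Treat it as an LP. Let x1 = kg of sunflower meal, x2 = kg of oat hulls, x3 = kg of sorghum, x4 = kg of meat-and-bone meal, x5 = kg of maize.
Minimize 0.34x1 + 0.1x2 + 0.25x3 + 0.64x4 + 0.26x5 s.t.:
  3.9x1 + 1.6x2 + 0.3x3 + 94.3x4 + 0.3x5 ≥ 187.6   (calcium)
  10.6x1 + 1.4x2 + 2.4x3 + 27.3x4 + 2.7x5 ≥ 13.1   (lysine)
  9x1 + 1.2x2 + 3.2x3 + 51x4 + 2.9x5 ≥ 80.9   (phosphorus)
  8.6x1 + 4.5x2 + 12.1x3 + 9.8x4 + 14.4x5 ≥ 40.5   (metabolisable energy)
  x1, x2, x3, x4, x5 ≥ 0.
The minimum-cost mix takes nothing from sunflower meal, oat hulls, sorghum — only meat-and-bone meal, maize. Binding constraints: calcium and metabolisable energy.
So meat-and-bone meal = 1.985 kg, maize = 1.462 kg.
Hence cost = 0.64·1.985 + 0.26·1.462 = $1.6505.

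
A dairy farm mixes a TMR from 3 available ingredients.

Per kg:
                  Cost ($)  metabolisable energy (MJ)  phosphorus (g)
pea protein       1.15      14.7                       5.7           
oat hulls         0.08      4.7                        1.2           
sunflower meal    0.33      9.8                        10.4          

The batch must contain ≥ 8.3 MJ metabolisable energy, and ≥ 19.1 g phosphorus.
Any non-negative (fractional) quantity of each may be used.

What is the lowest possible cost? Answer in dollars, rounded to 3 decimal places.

$0.606

Let x1 = kg of pea protein, x2 = kg of oat hulls, x3 = kg of sunflower meal.
Minimize 1.15x1 + 0.08x2 + 0.33x3 s.t.:
  14.7x1 + 4.7x2 + 9.8x3 ≥ 8.3   (metabolisable energy)
  5.7x1 + 1.2x2 + 10.4x3 ≥ 19.1   (phosphorus)
  x1, x2, x3 ≥ 0.
The minimum-cost mix takes nothing from pea protein, oat hulls — only sunflower meal. There the phosphorus constraint is tight.
Solving gives x3 = 1.837.
Hence cost = 0.33·1.837 = $0.60621.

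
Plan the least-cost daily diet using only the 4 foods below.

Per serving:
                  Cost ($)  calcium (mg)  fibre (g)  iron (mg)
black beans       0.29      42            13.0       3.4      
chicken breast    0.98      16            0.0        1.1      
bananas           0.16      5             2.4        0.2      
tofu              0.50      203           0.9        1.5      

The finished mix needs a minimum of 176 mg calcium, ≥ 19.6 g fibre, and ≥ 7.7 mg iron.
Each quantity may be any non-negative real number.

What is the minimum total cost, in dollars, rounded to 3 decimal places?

This is a linear program. Let x1 = servings of black beans, x2 = servings of chicken breast, x3 = servings of bananas, x4 = servings of tofu.
min 0.29x1 + 0.98x2 + 0.16x3 + 0.5x4 with:
  42x1 + 16x2 + 5x3 + 203x4 ≥ 176   (calcium)
  13x1 + 2.4x3 + 0.9x4 ≥ 19.6   (fibre)
  3.4x1 + 1.1x2 + 0.2x3 + 1.5x4 ≥ 7.7   (iron)
  x1, x2, x3, x4 ≥ 0.
At the optimum only black beans, tofu are positive (chicken breast, bananas = 0). There the calcium and iron constraints are tight.
So black beans = 2.071 servings, tofu = 0.4385 servings.
Objective = 0.29·2.071 + 0.5·0.4385 = 0.81984.

$0.820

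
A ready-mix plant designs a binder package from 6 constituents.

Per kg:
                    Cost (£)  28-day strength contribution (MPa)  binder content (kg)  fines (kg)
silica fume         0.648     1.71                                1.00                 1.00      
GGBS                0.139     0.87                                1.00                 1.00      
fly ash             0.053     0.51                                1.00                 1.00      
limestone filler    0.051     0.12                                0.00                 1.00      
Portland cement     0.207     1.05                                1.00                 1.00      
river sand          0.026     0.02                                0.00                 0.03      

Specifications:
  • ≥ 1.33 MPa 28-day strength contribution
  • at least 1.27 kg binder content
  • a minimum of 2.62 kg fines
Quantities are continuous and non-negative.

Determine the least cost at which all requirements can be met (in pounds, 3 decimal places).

This is a linear program. Let x1 = kg of silica fume, x2 = kg of GGBS, x3 = kg of fly ash, x4 = kg of limestone filler, x5 = kg of Portland cement, x6 = kg of river sand.
Minimize 0.648x1 + 0.139x2 + 0.053x3 + 0.051x4 + 0.207x5 + 0.026x6 s.t.:
  1.71x1 + 0.87x2 + 0.51x3 + 0.12x4 + 1.05x5 + 0.02x6 ≥ 1.33   (28-day strength contribution)
  1x1 + 1x2 + 1x3 + 1x5 ≥ 1.27   (binder content)
  1x1 + 1x2 + 1x3 + 1x4 + 1x5 + 0.03x6 ≥ 2.62   (fines)
  x1, x2, x3, x4, x5, x6 ≥ 0.
The cheapest feasible vertex uses only fly ash, limestone filler; silica fume, GGBS, Portland cement, river sand are not used. Binding constraints: 28-day strength contribution and fines.
Optimal quantities: fly ash = 2.604 kg, limestone filler = 0.0159 kg.
Hence cost = 0.053·2.604 + 0.051·0.0159 = £0.13882.

£0.139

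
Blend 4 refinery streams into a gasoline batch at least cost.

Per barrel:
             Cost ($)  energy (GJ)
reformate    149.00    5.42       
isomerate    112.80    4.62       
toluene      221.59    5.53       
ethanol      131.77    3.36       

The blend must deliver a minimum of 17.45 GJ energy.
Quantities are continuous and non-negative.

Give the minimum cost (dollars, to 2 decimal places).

$426.05

Let x1 = barrels of reformate, x2 = barrels of isomerate, x3 = barrels of toluene, x4 = barrels of ethanol.
min 149x1 + 112.8x2 + 221.59x3 + 131.77x4 s.t.:
  5.42x1 + 4.62x2 + 5.53x3 + 3.36x4 ≥ 17.45   (energy)
  x1, x2, x3, x4 ≥ 0.
At the optimum only isomerate is positive (reformate, toluene, ethanol = 0). Binding constraint: energy.
Solving gives x2 = 3.777.
Hence cost = 112.8·3.777 = $426.0456.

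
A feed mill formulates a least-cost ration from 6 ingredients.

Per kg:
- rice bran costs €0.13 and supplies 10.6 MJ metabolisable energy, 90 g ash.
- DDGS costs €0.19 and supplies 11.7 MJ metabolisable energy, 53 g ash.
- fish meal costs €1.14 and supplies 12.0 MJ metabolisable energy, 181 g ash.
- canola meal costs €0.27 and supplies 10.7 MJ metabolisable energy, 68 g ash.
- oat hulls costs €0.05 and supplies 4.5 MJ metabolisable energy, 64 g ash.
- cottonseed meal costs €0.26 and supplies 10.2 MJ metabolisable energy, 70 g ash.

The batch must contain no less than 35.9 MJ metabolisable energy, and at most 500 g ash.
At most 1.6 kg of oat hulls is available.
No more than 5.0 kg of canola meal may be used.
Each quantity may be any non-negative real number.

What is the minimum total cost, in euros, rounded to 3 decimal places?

€0.432

Set it up as a linear program. Let x1 = kg of rice bran, x2 = kg of DDGS, x3 = kg of fish meal, x4 = kg of canola meal, x5 = kg of oat hulls, x6 = kg of cottonseed meal.
min 0.13x1 + 0.19x2 + 1.14x3 + 0.27x4 + 0.05x5 + 0.26x6 with:
  10.6x1 + 11.7x2 + 12x3 + 10.7x4 + 4.5x5 + 10.2x6 ≥ 35.9   (metabolisable energy)
  90x1 + 53x2 + 181x3 + 68x4 + 64x5 + 70x6 ≤ 500   (ash)
  x5 ≤ 1.6
  x4 ≤ 5
  x1, x2, x3, x4, x5, x6 ≥ 0.
The cheapest feasible vertex uses only rice bran, oat hulls; DDGS, fish meal, canola meal, cottonseed meal are not used. The metabolisable energy and the oat hulls cap requirements are met with equality.
Optimal quantities: rice bran = 2.708 kg, oat hulls = 1.6 kg.
Hence cost = 0.13·2.708 + 0.05·1.6 = €0.43204.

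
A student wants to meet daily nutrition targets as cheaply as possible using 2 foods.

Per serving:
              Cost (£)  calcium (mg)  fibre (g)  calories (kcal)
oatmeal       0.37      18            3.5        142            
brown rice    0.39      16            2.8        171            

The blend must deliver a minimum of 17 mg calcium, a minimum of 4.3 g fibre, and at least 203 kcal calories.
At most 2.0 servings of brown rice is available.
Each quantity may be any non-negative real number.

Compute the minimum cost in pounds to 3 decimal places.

£0.501

Set it up as a linear program. Let x1 = servings of oatmeal, x2 = servings of brown rice.
min 0.37x1 + 0.39x2 with:
  18x1 + 16x2 ≥ 17   (calcium)
  3.5x1 + 2.8x2 ≥ 4.3   (fibre)
  142x1 + 171x2 ≥ 203   (calories)
  x2 ≤ 2
  x1, x2 ≥ 0.
Both inputs are positive at the optimum. The fibre and calories requirements are met with equality.
Optimal quantities: oatmeal = 0.8308 servings, brown rice = 0.4973 servings.
Total cost: 0.37·0.8308 + 0.39·0.4973 = 0.50134.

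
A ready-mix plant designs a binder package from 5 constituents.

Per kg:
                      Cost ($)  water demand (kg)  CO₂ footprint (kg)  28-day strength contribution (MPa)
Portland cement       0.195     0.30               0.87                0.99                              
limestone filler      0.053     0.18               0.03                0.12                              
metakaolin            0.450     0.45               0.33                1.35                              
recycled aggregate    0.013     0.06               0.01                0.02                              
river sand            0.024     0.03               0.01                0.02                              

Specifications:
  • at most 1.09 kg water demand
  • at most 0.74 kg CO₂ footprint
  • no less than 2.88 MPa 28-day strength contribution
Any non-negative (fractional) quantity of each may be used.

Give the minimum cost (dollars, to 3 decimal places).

Let x1 = kg of Portland cement, x2 = kg of limestone filler, x3 = kg of metakaolin, x4 = kg of recycled aggregate, x5 = kg of river sand.
Minimize 0.195x1 + 0.053x2 + 0.45x3 + 0.013x4 + 0.024x5 with:
  0.3x1 + 0.18x2 + 0.45x3 + 0.06x4 + 0.03x5 ≤ 1.09   (water demand)
  0.87x1 + 0.03x2 + 0.33x3 + 0.01x4 + 0.01x5 ≤ 0.74   (CO₂ footprint)
  0.99x1 + 0.12x2 + 1.35x3 + 0.02x4 + 0.02x5 ≥ 2.88   (28-day strength contribution)
  x1, x2, x3, x4, x5 ≥ 0.
The cheapest feasible vertex uses only Portland cement, metakaolin; limestone filler, recycled aggregate, river sand are not used. Binding constraints: CO₂ footprint and 28-day strength contribution.
Solving gives x1 = 0.05732, x3 = 2.091.
Hence cost = 0.195·0.05732 + 0.45·2.091 = $0.95213.

$0.952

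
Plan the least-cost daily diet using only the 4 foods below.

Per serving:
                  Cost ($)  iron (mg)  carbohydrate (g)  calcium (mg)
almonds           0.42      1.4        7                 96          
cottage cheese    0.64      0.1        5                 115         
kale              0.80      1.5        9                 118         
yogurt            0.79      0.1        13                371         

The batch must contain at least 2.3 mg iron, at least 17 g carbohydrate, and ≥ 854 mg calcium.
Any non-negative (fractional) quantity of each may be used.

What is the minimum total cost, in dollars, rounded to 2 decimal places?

Let x1 = servings of almonds, x2 = servings of cottage cheese, x3 = servings of kale, x4 = servings of yogurt.
Minimise 0.42x1 + 0.64x2 + 0.8x3 + 0.79x4 subject to:
  1.4x1 + 0.1x2 + 1.5x3 + 0.1x4 ≥ 2.3   (iron)
  7x1 + 5x2 + 9x3 + 13x4 ≥ 17   (carbohydrate)
  96x1 + 115x2 + 118x3 + 371x4 ≥ 854   (calcium)
  x1, x2, x3, x4 ≥ 0.
The cheapest feasible vertex uses only almonds, yogurt; cottage cheese, kale are not used. Binding constraints: iron and calcium.
Solving gives x1 = 1.506, x4 = 1.912.
Total cost: 0.42·1.506 + 0.79·1.912 = 2.1430.

$2.14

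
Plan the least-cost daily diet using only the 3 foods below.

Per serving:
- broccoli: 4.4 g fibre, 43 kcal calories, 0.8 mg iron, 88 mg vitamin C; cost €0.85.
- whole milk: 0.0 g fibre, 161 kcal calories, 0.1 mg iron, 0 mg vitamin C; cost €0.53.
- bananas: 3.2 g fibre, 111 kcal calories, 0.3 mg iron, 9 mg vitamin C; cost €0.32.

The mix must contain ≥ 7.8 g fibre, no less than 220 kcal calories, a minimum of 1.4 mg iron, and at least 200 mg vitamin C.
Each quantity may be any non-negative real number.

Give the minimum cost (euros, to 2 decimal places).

€2.20

Let x1 = servings of broccoli, x2 = servings of whole milk, x3 = servings of bananas.
Minimise 0.85x1 + 0.53x2 + 0.32x3 subject to:
  4.4x1 + 3.2x3 ≥ 7.8   (fibre)
  43x1 + 161x2 + 111x3 ≥ 220   (calories)
  0.8x1 + 0.1x2 + 0.3x3 ≥ 1.4   (iron)
  88x1 + 9x3 ≥ 200   (vitamin C)
  x1, x2, x3 ≥ 0.
The cheapest feasible vertex uses only broccoli, bananas; whole milk is not used. There the calories and vitamin C constraints are tight.
Solving gives x1 = 2.155, x3 = 1.147.
Objective = 0.85·2.155 + 0.32·1.147 = 2.1988.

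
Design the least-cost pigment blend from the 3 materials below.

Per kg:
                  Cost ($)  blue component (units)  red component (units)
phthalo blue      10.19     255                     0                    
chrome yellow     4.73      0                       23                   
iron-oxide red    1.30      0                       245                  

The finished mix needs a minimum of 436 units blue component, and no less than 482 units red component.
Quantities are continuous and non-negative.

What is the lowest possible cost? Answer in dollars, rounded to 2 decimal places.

$19.98

Treat it as an LP. Let x1 = kg of phthalo blue, x2 = kg of chrome yellow, x3 = kg of iron-oxide red.
Minimize 10.19x1 + 4.73x2 + 1.3x3 subject to:
  255x1 ≥ 436   (blue component)
  23x2 + 245x3 ≥ 482   (red component)
  x1, x2, x3 ≥ 0.
The optimal basis is {phthalo blue, iron-oxide red}; chrome yellow drops out. There the blue component and red component constraints are tight.
So phthalo blue = 1.71 kg, iron-oxide red = 1.967 kg.
Cost = 10.19·1.71 + 1.3·1.967 = 19.9820.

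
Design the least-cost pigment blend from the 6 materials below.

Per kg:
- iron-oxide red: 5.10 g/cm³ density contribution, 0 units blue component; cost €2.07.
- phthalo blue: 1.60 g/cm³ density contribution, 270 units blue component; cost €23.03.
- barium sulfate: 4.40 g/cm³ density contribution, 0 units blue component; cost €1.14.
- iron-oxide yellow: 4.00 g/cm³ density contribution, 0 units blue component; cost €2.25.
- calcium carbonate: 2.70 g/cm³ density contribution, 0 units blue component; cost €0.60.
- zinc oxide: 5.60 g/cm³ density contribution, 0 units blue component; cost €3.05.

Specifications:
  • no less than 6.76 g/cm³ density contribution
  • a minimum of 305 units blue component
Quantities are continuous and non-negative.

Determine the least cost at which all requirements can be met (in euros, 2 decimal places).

€27.12

Treat it as an LP. Let x1 = kg of iron-oxide red, x2 = kg of phthalo blue, x3 = kg of barium sulfate, x4 = kg of iron-oxide yellow, x5 = kg of calcium carbonate, x6 = kg of zinc oxide.
min 2.07x1 + 23.03x2 + 1.14x3 + 2.25x4 + 0.6x5 + 3.05x6 s.t.:
  5.1x1 + 1.6x2 + 4.4x3 + 4x4 + 2.7x5 + 5.6x6 ≥ 6.76   (density contribution)
  270x2 ≥ 305   (blue component)
  x1, x2, x3, x4, x5, x6 ≥ 0.
The minimum-cost mix takes nothing from iron-oxide red, barium sulfate, iron-oxide yellow, zinc oxide — only phthalo blue, calcium carbonate. There the density contribution and blue component constraints are tight.
Solving gives x2 = 1.13, x5 = 1.834.
Cost = 23.03·1.13 + 0.6·1.834 = 27.1243.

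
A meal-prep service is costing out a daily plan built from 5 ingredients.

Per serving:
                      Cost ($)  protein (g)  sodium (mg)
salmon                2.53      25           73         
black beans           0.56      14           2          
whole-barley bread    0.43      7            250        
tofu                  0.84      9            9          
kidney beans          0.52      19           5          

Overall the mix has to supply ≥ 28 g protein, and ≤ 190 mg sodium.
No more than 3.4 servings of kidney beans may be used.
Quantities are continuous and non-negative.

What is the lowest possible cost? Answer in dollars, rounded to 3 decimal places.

Let x1 = servings of salmon, x2 = servings of black beans, x3 = servings of whole-barley bread, x4 = servings of tofu, x5 = servings of kidney beans.
min 2.53x1 + 0.56x2 + 0.43x3 + 0.84x4 + 0.52x5 subject to:
  25x1 + 14x2 + 7x3 + 9x4 + 19x5 ≥ 28   (protein)
  73x1 + 2x2 + 250x3 + 9x4 + 5x5 ≤ 190   (sodium)
  x5 ≤ 3.4
  x1, x2, x3, x4, x5 ≥ 0.
At the optimum only kidney beans is positive (salmon, black beans, whole-barley bread, tofu = 0). There the protein constraint is tight.
Solving gives x5 = 1.474.
Hence cost = 0.52·1.474 = $0.76648.

$0.766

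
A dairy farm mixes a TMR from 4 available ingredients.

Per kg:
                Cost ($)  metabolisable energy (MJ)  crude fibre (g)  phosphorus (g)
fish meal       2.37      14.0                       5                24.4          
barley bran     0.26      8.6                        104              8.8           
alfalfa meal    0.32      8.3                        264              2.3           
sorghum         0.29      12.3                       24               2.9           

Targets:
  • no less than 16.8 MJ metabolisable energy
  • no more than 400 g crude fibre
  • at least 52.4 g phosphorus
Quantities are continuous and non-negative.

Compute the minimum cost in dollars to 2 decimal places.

$2.82

Let x1 = kg of fish meal, x2 = kg of barley bran, x3 = kg of alfalfa meal, x4 = kg of sorghum.
Minimize 2.37x1 + 0.26x2 + 0.32x3 + 0.29x4 with:
  14x1 + 8.6x2 + 8.3x3 + 12.3x4 ≥ 16.8   (metabolisable energy)
  5x1 + 104x2 + 264x3 + 24x4 ≤ 400   (crude fibre)
  24.4x1 + 8.8x2 + 2.3x3 + 2.9x4 ≥ 52.4   (phosphorus)
  x1, x2, x3, x4 ≥ 0.
At the optimum only fish meal, barley bran are positive (alfalfa meal, sorghum = 0). Binding constraints: crude fibre and phosphorus.
So fish meal = 0.7738 kg, barley bran = 3.809 kg.
Total cost: 2.37·0.7738 + 0.26·3.809 = 2.8242.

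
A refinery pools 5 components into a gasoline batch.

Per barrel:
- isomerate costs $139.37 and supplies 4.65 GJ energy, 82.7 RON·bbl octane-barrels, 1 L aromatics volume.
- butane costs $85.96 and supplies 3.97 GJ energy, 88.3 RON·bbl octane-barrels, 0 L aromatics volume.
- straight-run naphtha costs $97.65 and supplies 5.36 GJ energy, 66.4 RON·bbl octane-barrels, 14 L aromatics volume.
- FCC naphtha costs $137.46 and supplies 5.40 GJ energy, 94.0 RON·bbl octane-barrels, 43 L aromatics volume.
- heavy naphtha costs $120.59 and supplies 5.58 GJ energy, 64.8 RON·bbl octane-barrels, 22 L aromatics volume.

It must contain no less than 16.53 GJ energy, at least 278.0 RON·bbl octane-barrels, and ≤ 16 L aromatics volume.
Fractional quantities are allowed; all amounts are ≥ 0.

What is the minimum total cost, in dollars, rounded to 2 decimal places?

$336.88

Set it up as a linear program. Let x1 = barrels of isomerate, x2 = barrels of butane, x3 = barrels of straight-run naphtha, x4 = barrels of FCC naphtha, x5 = barrels of heavy naphtha.
Minimise 139.37x1 + 85.96x2 + 97.65x3 + 137.46x4 + 120.59x5 with:
  4.65x1 + 3.97x2 + 5.36x3 + 5.4x4 + 5.58x5 ≥ 16.53   (energy)
  82.7x1 + 88.3x2 + 66.4x3 + 94x4 + 64.8x5 ≥ 278   (octane-barrels)
  1x1 + 14x3 + 43x4 + 22x5 ≤ 16   (aromatics volume)
  x1, x2, x3, x4, x5 ≥ 0.
At the optimum only butane, straight-run naphtha are positive (isomerate, FCC naphtha, heavy naphtha = 0). There the energy and aromatics volume constraints are tight.
That vertex is x2 = 2.6207, x3 = 1.1429.
Objective = 85.96·2.6207 + 97.65·1.1429 = 336.8796.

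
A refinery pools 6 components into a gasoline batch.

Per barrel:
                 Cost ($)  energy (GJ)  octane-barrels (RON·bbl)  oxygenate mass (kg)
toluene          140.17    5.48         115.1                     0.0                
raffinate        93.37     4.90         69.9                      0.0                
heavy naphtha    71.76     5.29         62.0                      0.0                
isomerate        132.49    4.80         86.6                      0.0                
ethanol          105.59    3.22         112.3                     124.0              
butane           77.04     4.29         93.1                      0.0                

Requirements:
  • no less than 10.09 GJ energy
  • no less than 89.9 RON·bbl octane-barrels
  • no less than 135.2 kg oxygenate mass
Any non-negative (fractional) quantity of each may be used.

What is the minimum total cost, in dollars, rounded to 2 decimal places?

Set it up as a linear program. Let x1 = barrels of toluene, x2 = barrels of raffinate, x3 = barrels of heavy naphtha, x4 = barrels of isomerate, x5 = barrels of ethanol, x6 = barrels of butane.
Minimise 140.17x1 + 93.37x2 + 71.76x3 + 132.49x4 + 105.59x5 + 77.04x6 s.t.:
  5.48x1 + 4.9x2 + 5.29x3 + 4.8x4 + 3.22x5 + 4.29x6 ≥ 10.09   (energy)
  115.1x1 + 69.9x2 + 62x3 + 86.6x4 + 112.3x5 + 93.1x6 ≥ 89.9   (octane-barrels)
  124x5 ≥ 135.2   (oxygenate mass)
  x1, x2, x3, x4, x5, x6 ≥ 0.
The minimum-cost mix takes nothing from toluene, raffinate, isomerate, butane — only heavy naphtha, ethanol. The energy and oxygenate mass requirements are met with equality.
That vertex is x3 = 1.2437, x5 = 1.0903.
Hence cost = 71.76·1.2437 + 105.59·1.0903 = $204.3727.

$204.37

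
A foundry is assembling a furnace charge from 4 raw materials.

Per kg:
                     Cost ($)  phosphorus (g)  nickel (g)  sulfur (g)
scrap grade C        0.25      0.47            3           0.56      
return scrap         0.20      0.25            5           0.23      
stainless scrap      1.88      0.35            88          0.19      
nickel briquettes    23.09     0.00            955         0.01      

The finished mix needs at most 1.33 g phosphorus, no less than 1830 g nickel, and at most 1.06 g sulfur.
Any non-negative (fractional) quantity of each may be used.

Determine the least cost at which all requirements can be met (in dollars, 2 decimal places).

$43.30

Let x1 = kg of scrap grade C, x2 = kg of return scrap, x3 = kg of stainless scrap, x4 = kg of nickel briquettes.
Minimize 0.25x1 + 0.2x2 + 1.88x3 + 23.09x4 subject to:
  0.47x1 + 0.25x2 + 0.35x3 ≤ 1.33   (phosphorus)
  3x1 + 5x2 + 88x3 + 955x4 ≥ 1830   (nickel)
  0.56x1 + 0.23x2 + 0.19x3 + 0.01x4 ≤ 1.06   (sulfur)
  x1, x2, x3, x4 ≥ 0.
At the optimum only stainless scrap, nickel briquettes are positive (scrap grade C, return scrap = 0). There the phosphorus and nickel constraints are tight.
Optimal quantities: stainless scrap = 3.8 kg, nickel briquettes = 1.566 kg.
Total cost: 1.88·3.8 + 23.09·1.566 = 43.3029.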